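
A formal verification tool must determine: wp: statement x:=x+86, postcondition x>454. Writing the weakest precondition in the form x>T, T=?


Formula: wp(x:=E, P) = P[E/x] (substitute E for x in postcondition)
Step 1: Postcondition: x>454
Step 2: Substitute x+86 for x: x+86>454
Step 3: Solve for x: x > 454-86 = 368

368


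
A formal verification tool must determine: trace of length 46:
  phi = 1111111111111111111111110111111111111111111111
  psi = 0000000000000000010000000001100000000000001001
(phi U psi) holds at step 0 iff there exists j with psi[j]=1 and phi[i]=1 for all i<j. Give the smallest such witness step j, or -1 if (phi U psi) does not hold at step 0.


(phi U psi) at 0: need smallest j with psi[j]=1 and phi[i]=1 for all i in [0,j).
Scan from step 0:
  step 0: phi=1, psi=0 -> continue
  step 1: phi=1, psi=0 -> continue
  step 2: phi=1, psi=0 -> continue
  step 3: phi=1, psi=0 -> continue
  step 17: psi=1 and phi held for [0,17) -> witness found
Witness step = 17

17


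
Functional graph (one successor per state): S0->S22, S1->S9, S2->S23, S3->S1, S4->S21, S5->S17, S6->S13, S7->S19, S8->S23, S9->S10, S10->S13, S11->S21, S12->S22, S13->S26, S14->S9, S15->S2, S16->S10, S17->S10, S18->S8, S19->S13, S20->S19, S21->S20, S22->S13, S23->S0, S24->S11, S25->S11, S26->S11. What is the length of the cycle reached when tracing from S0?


Trace from S0 until a state repeats:
  S0 -> S22 -> S13 -> S26 -> S11 -> S21 -> S20 -> S19 -> S13
S13 first seen at step 2, revisited at step 8.
Cycle length = 8 - 2 = 6

6


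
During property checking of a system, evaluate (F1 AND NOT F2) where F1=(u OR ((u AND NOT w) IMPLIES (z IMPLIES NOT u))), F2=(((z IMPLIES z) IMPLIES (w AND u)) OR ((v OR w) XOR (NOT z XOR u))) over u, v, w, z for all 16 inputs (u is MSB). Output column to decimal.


F1 = (u OR ((u AND NOT w) IMPLIES (z IMPLIES NOT u)))
F2 = (((z IMPLIES z) IMPLIES (w AND u)) OR ((v OR w) XOR (NOT z XOR u)))
Counterexample to F1=>F2 is where F1=1 and F2=0.
Evaluate each row (bits = u,v,w,z, MSB first):
  row 0 [0000]: F1=1 F2=1 -> F1&~F2 -> 0
  row 1 [0001]: F1=1 F2=0 -> F1&~F2 -> 1
  row 2 [0010]: F1=1 F2=0 -> F1&~F2 -> 1
  row 3 [0011]: F1=1 F2=1 -> F1&~F2 -> 0
  row 4 [0100]: F1=1 F2=0 -> F1&~F2 -> 1
  row 5 [0101]: F1=1 F2=1 -> F1&~F2 -> 0
  row 6 [0110]: F1=1 F2=0 -> F1&~F2 -> 1
  row 7 [0111]: F1=1 F2=1 -> F1&~F2 -> 0
  row 8 [1000]: F1=1 F2=0 -> F1&~F2 -> 1
  row 9 [1001]: F1=1 F2=1 -> F1&~F2 -> 0
  row 10 [1010]: F1=1 F2=1 -> F1&~F2 -> 0
  row 11 [1011]: F1=1 F2=1 -> F1&~F2 -> 0
  row 12 [1100]: F1=1 F2=1 -> F1&~F2 -> 0
  row 13 [1101]: F1=1 F2=0 -> F1&~F2 -> 1
  row 14 [1110]: F1=1 F2=1 -> F1&~F2 -> 0
  row 15 [1111]: F1=1 F2=1 -> F1&~F2 -> 0
Full result column, 4 rows per line (u,v fixed per line; w,z runs 00..11 left to right):
  rows 0-3 [u,v=00]: 0110  = hex 6
  rows 4-7 [u,v=01]: 1010  = hex A
  rows 8-11 [u,v=10]: 1000  = hex 8
  rows 12-15 [u,v=11]: 0100  = hex 4
Counterexample vector (row 0 .. row 15) = 0110101010000100
Output column grouped in 4s = 0110 1010 1000 0100 = 0x6A84
Convert to decimal digit by digit (value = value*16 + digit):
  6 -> 6
  6*16 + 10 (A) = 106
  106*16 + 8 = 1704
  1704*16 + 4 = 27268
Decimal = 27268

27268


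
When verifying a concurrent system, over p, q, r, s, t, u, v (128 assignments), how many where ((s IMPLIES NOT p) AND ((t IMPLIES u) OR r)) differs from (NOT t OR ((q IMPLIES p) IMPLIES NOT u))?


F1 = ((s IMPLIES NOT p) AND ((t IMPLIES u) OR r))
F2 = (NOT t OR ((q IMPLIES p) IMPLIES NOT u))
Evaluate both on each of 128 rows (bits = p,q,r,s,t,u,v):
  row 0 [0000000]: F1=1 F2=1 -> 0
  row 1 [0000001]: F1=1 F2=1 -> 0
  row 2 [0000010]: F1=1 F2=1 -> 0
  row 3 [0000011]: F1=1 F2=1 -> 0
  row 4 [0000100]: F1=0 F2=1 (differ) -> 1
  (every remaining row is evaluated the same way; all 128 results are listed next)
Full result column, 8 rows per line (p,q,r,s fixed per line; t,u,v runs 000..111 left to right):
  rows 0-7 [p,q,r,s=0000]: 00001111  (ones: 4)
  rows 8-15 [p,q,r,s=0001]: 00001111  (ones: 4)
  rows 16-23 [p,q,r,s=0010]: 00000011  (ones: 2)
  rows 24-31 [p,q,r,s=0011]: 00000011  (ones: 2)
  rows 32-39 [p,q,r,s=0100]: 00001100  (ones: 2)
  rows 40-47 [p,q,r,s=0101]: 00001100  (ones: 2)
  rows 48-55 [p,q,r,s=0110]: 00000000  (ones: 0)
  rows 56-63 [p,q,r,s=0111]: 00000000  (ones: 0)
  rows 64-71 [p,q,r,s=1000]: 00001111  (ones: 4)
  rows 72-79 [p,q,r,s=1001]: 11111100  (ones: 6)
  rows 80-87 [p,q,r,s=1010]: 00000011  (ones: 2)
  rows 88-95 [p,q,r,s=1011]: 11111100  (ones: 6)
  rows 96-103 [p,q,r,s=1100]: 00001111  (ones: 4)
  rows 104-111 [p,q,r,s=1101]: 11111100  (ones: 6)
  rows 112-119 [p,q,r,s=1110]: 00000011  (ones: 2)
  rows 120-127 [p,q,r,s=1111]: 11111100  (ones: 6)
Disagreements = 4+4+2+2+2+2+0+0+4+6+2+6+4+6+2+6 = 52

52


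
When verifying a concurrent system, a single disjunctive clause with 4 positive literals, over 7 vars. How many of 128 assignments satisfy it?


Step 1: Total=2^7=128
Step 2: Unsat when all 4 false: 2^3=8
Step 3: Sat=128-8=120

120


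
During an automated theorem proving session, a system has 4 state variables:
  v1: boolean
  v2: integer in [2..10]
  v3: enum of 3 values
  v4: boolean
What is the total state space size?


State space = product of domain sizes of all variables.
Domain sizes:
  v1 (boolean): 2
  v2 (integer in [2..10]): 9
  v3 (enum of 3 values): 3
  v4 (boolean): 2
Product = 2 * 9 * 3 * 2 = 108

108


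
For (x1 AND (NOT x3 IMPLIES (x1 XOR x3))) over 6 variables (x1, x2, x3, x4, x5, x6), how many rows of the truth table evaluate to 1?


Formula: (x1 AND (NOT x3 IMPLIES (x1 XOR x3))) over 6 vars (64 rows)
Evaluate each row (x1, x2, x3, x4, x5, x6 as bits, MSB first):
  row 0 [000000]: (0 AND (NOT 0 IMPLIES (0 XOR 0))) -> 0
  row 1 [000001]: (0 AND (NOT 0 IMPLIES (0 XOR 0))) -> 0
  row 2 [000010]: (0 AND (NOT 0 IMPLIES (0 XOR 0))) -> 0
  row 3 [000011]: (0 AND (NOT 0 IMPLIES (0 XOR 0))) -> 0
  row 4 [000100]: (0 AND (NOT 0 IMPLIES (0 XOR 0))) -> 0
  (every remaining row is evaluated the same way; all 64 results are listed next)
Full result column, 8 rows per line (x1,x2,x3 fixed per line; x4,x5,x6 runs 000..111 left to right):
  rows 0-7 [x1,x2,x3=000]: 00000000  (ones: 0)
  rows 8-15 [x1,x2,x3=001]: 00000000  (ones: 0)
  rows 16-23 [x1,x2,x3=010]: 00000000  (ones: 0)
  rows 24-31 [x1,x2,x3=011]: 00000000  (ones: 0)
  rows 32-39 [x1,x2,x3=100]: 11111111  (ones: 8)
  rows 40-47 [x1,x2,x3=101]: 11111111  (ones: 8)
  rows 48-55 [x1,x2,x3=110]: 11111111  (ones: 8)
  rows 56-63 [x1,x2,x3=111]: 11111111  (ones: 8)
Count of 1-rows = 0+0+0+0+8+8+8+8 = 32

32


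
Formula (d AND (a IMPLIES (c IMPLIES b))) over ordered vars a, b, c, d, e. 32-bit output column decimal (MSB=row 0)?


Formula: (d AND (a IMPLIES (c IMPLIES b))) over a, b, c, d, e (32 rows)
Evaluate each row (bits = a,b,c,d,e, MSB first):
  row 0 [00000]: (0 AND (0 IMPLIES (0 IMPLIES 0))) -> 0
  row 1 [00001]: (0 AND (0 IMPLIES (0 IMPLIES 0))) -> 0
  row 2 [00010]: (1 AND (0 IMPLIES (0 IMPLIES 0))) -> 1
  row 3 [00011]: (1 AND (0 IMPLIES (0 IMPLIES 0))) -> 1
  row 4 [00100]: (0 AND (0 IMPLIES (1 IMPLIES 0))) -> 0
  row 5 [00101]: (0 AND (0 IMPLIES (1 IMPLIES 0))) -> 0
  row 6 [00110]: (1 AND (0 IMPLIES (1 IMPLIES 0))) -> 1
  row 7 [00111]: (1 AND (0 IMPLIES (1 IMPLIES 0))) -> 1
  row 8 [01000]: (0 AND (0 IMPLIES (0 IMPLIES 1))) -> 0
  row 9 [01001]: (0 AND (0 IMPLIES (0 IMPLIES 1))) -> 0
  row 10 [01010]: (1 AND (0 IMPLIES (0 IMPLIES 1))) -> 1
  row 11 [01011]: (1 AND (0 IMPLIES (0 IMPLIES 1))) -> 1
  row 12 [01100]: (0 AND (0 IMPLIES (1 IMPLIES 1))) -> 0
  row 13 [01101]: (0 AND (0 IMPLIES (1 IMPLIES 1))) -> 0
  row 14 [01110]: (1 AND (0 IMPLIES (1 IMPLIES 1))) -> 1
  row 15 [01111]: (1 AND (0 IMPLIES (1 IMPLIES 1))) -> 1
  row 16 [10000]: (0 AND (1 IMPLIES (0 IMPLIES 0))) -> 0
  row 17 [10001]: (0 AND (1 IMPLIES (0 IMPLIES 0))) -> 0
  row 18 [10010]: (1 AND (1 IMPLIES (0 IMPLIES 0))) -> 1
  row 19 [10011]: (1 AND (1 IMPLIES (0 IMPLIES 0))) -> 1
  row 20 [10100]: (0 AND (1 IMPLIES (1 IMPLIES 0))) -> 0
  row 21 [10101]: (0 AND (1 IMPLIES (1 IMPLIES 0))) -> 0
  row 22 [10110]: (1 AND (1 IMPLIES (1 IMPLIES 0))) -> 0
  row 23 [10111]: (1 AND (1 IMPLIES (1 IMPLIES 0))) -> 0
  row 24 [11000]: (0 AND (1 IMPLIES (0 IMPLIES 1))) -> 0
  row 25 [11001]: (0 AND (1 IMPLIES (0 IMPLIES 1))) -> 0
  row 26 [11010]: (1 AND (1 IMPLIES (0 IMPLIES 1))) -> 1
  row 27 [11011]: (1 AND (1 IMPLIES (0 IMPLIES 1))) -> 1
  row 28 [11100]: (0 AND (1 IMPLIES (1 IMPLIES 1))) -> 0
  row 29 [11101]: (0 AND (1 IMPLIES (1 IMPLIES 1))) -> 0
  row 30 [11110]: (1 AND (1 IMPLIES (1 IMPLIES 1))) -> 1
  row 31 [11111]: (1 AND (1 IMPLIES (1 IMPLIES 1))) -> 1
Full result column, 4 rows per line (a,b,c fixed per line; d,e runs 00..11 left to right):
  rows 0-3 [a,b,c=000]: 0011  = hex 3
  rows 4-7 [a,b,c=001]: 0011  = hex 3
  rows 8-11 [a,b,c=010]: 0011  = hex 3
  rows 12-15 [a,b,c=011]: 0011  = hex 3
  rows 16-19 [a,b,c=100]: 0011  = hex 3
  rows 20-23 [a,b,c=101]: 0000  = hex 0
  rows 24-27 [a,b,c=110]: 0011  = hex 3
  rows 28-31 [a,b,c=111]: 0011  = hex 3
Output column (row 0 .. row 31) = 00110011001100110011000000110011
Output column grouped in 4s = 0011 0011 0011 0011 0011 0000 0011 0011 = 0x33333033
Convert to decimal digit by digit (value = value*16 + digit):
  3 -> 3
  3*16 + 3 = 51
  51*16 + 3 = 819
  819*16 + 3 = 13107
  13107*16 + 3 = 209715
  209715*16 + 0 = 3355440
  3355440*16 + 3 = 53687043
  53687043*16 + 3 = 858992691
Decimal = 858992691

858992691


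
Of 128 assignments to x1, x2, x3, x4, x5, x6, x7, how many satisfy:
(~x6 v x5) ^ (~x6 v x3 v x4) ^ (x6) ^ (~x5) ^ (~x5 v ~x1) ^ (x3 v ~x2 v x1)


CNF with 6 clauses over 7 vars (128 assignments).
An assignment satisfies CNF iff every clause has >=1 true literal.
Check each row (bits = x1,x2,x3,x4,x5,x6,x7; clause T/F shown):
  row 0 [0000000]: clauses=TTFTTT -> 0
  row 1 [0000001]: clauses=TTFTTT -> 0
  row 2 [0000010]: clauses=FFTTTT -> 0
  row 3 [0000011]: clauses=FFTTTT -> 0
  row 4 [0000100]: clauses=TTFFTT -> 0
  (every remaining row is evaluated the same way; all 128 results are listed next)
Full result column, 8 rows per line (x1,x2,x3,x4 fixed per line; x5,x6,x7 runs 000..111 left to right):
  rows 0-7 [x1,x2,x3,x4=0000]: 00000000  (ones: 0)
  rows 8-15 [x1,x2,x3,x4=0001]: 00000000  (ones: 0)
  rows 16-23 [x1,x2,x3,x4=0010]: 00000000  (ones: 0)
  rows 24-31 [x1,x2,x3,x4=0011]: 00000000  (ones: 0)
  rows 32-39 [x1,x2,x3,x4=0100]: 00000000  (ones: 0)
  rows 40-47 [x1,x2,x3,x4=0101]: 00000000  (ones: 0)
  rows 48-55 [x1,x2,x3,x4=0110]: 00000000  (ones: 0)
  rows 56-63 [x1,x2,x3,x4=0111]: 00000000  (ones: 0)
  rows 64-71 [x1,x2,x3,x4=1000]: 00000000  (ones: 0)
  rows 72-79 [x1,x2,x3,x4=1001]: 00000000  (ones: 0)
  rows 80-87 [x1,x2,x3,x4=1010]: 00000000  (ones: 0)
  rows 88-95 [x1,x2,x3,x4=1011]: 00000000  (ones: 0)
  rows 96-103 [x1,x2,x3,x4=1100]: 00000000  (ones: 0)
  rows 104-111 [x1,x2,x3,x4=1101]: 00000000  (ones: 0)
  rows 112-119 [x1,x2,x3,x4=1110]: 00000000  (ones: 0)
  rows 120-127 [x1,x2,x3,x4=1111]: 00000000  (ones: 0)
Satisfying assignments = 0+0+0+0+0+0+0+0+0+0+0+0+0+0+0+0 = 0

0


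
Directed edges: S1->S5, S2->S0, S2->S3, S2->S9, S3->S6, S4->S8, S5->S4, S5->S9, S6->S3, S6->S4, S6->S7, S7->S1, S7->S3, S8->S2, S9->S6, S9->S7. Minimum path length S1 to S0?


BFS layer-by-layer from S1:
  dist 0: {S1}
  dist 1: {S5}
  dist 2: {S4, S9}
  dist 3: {S6, S7, S8}
  dist 4: {S2, S3}
  dist 5: {S0}
  -> S0 reached at distance 5
Shortest path length = 5

5


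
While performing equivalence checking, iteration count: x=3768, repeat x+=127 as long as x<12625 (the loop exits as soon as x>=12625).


Step 1: x goes from 3768 toward 12625 by 127; the body runs while x<12625, so iterations = ceil((bound-start)/step)
Step 2: Distance=8857
Step 3: ceil(8857/127)=70

70


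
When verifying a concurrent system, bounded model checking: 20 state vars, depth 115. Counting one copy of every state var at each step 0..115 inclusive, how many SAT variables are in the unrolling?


BMC unrolls to depth k, creating one copy of each state var for steps 0..k.
Step count = 115 + 1 = 116 (steps 0 through 115)
Vars per step = 20
Total = 20 * 116 = 2320

2320


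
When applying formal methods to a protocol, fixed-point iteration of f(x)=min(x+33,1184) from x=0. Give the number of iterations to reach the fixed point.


Step 1: x=0, cap=1184, increment=33
Step 2: x grows by 33 each step until capped at 1184; fixed point is x=1184
Step 3: iterations = ceil(1184/33) = 36

36


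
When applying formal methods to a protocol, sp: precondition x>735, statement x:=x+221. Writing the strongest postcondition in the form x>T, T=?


Formula: sp(P, x:=E) = exists old_x. (x = E[old_x/x]) AND P[old_x/x] (old_x is the value of x before the assignment; eliminate old_x by solving x = E[old_x/x] for old_x)
Step 1: Precondition P: x>735, i.e. old_x > 735
Step 2: Assignment gives x = old_x + 221, so old_x = x - 221
Step 3: Substitute into P: x - 221 > 735
Step 4: Simplify: x > 735+221 = 956

956


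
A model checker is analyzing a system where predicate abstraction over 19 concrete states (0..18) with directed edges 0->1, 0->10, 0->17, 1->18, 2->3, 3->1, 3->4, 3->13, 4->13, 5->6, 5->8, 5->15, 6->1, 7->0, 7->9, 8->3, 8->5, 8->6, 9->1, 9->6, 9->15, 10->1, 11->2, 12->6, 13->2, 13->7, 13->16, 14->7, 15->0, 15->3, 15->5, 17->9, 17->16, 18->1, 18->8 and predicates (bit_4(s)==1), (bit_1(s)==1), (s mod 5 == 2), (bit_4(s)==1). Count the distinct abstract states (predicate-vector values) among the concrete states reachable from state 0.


BFS from 0:
Concrete reachable: {0, 1, 2, 3, 4, 5, 6, 7, 8, 9, 10, 13, 15, 16, 17, 18}
Abstract via predicates (bit_4(s)==1), (bit_1(s)==1), (s mod 5 == 2), (bit_4(s)==1):
  (0,0,0,0) <- {0, 1, 4, 5, 8, 9, 13}
  (0,1,0,0) <- {3, 6, 10, 15}
  (0,1,1,0) <- {2, 7}
  (1,0,0,1) <- {16}
  (1,0,1,1) <- {17}
  (1,1,0,1) <- {18}
Distinct abstract states = 6

6


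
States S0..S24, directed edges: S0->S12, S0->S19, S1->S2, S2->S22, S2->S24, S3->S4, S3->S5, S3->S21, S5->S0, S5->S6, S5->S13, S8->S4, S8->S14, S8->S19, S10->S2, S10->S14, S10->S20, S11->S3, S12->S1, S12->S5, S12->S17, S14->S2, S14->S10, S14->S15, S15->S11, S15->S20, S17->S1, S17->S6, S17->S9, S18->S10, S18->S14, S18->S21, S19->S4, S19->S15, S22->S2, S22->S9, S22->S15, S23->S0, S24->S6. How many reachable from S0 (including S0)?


BFS from S0:
  layer 0: {S0}
  layer 1: {S12, S19}
  layer 2: {S1, S4, S5, S15, S17}
  layer 3: {S2, S6, S9, S11, S13, S20}
  layer 4: {S3, S22, S24}
  layer 5: {S21}
Reachable set: {S0, S1, S2, S3, S4, S5, S6, S9, S11, S12, S13, S15, S17, S19, S20, S21, S22, S24}
Count = 18

18


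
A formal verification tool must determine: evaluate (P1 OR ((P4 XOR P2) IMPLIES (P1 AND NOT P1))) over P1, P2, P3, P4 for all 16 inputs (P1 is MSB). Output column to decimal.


Formula: (P1 OR ((P4 XOR P2) IMPLIES (P1 AND NOT P1))) over P1, P2, P3, P4 (16 rows)
Evaluate each row (bits = P1,P2,P3,P4, MSB first):
  row 0 [0000]: (0 OR ((0 XOR 0) IMPLIES (0 AND NOT 0))) -> 1
  row 1 [0001]: (0 OR ((1 XOR 0) IMPLIES (0 AND NOT 0))) -> 0
  row 2 [0010]: (0 OR ((0 XOR 0) IMPLIES (0 AND NOT 0))) -> 1
  row 3 [0011]: (0 OR ((1 XOR 0) IMPLIES (0 AND NOT 0))) -> 0
  row 4 [0100]: (0 OR ((0 XOR 1) IMPLIES (0 AND NOT 0))) -> 0
  row 5 [0101]: (0 OR ((1 XOR 1) IMPLIES (0 AND NOT 0))) -> 1
  row 6 [0110]: (0 OR ((0 XOR 1) IMPLIES (0 AND NOT 0))) -> 0
  row 7 [0111]: (0 OR ((1 XOR 1) IMPLIES (0 AND NOT 0))) -> 1
  row 8 [1000]: (1 OR ((0 XOR 0) IMPLIES (1 AND NOT 1))) -> 1
  row 9 [1001]: (1 OR ((1 XOR 0) IMPLIES (1 AND NOT 1))) -> 1
  row 10 [1010]: (1 OR ((0 XOR 0) IMPLIES (1 AND NOT 1))) -> 1
  row 11 [1011]: (1 OR ((1 XOR 0) IMPLIES (1 AND NOT 1))) -> 1
  row 12 [1100]: (1 OR ((0 XOR 1) IMPLIES (1 AND NOT 1))) -> 1
  row 13 [1101]: (1 OR ((1 XOR 1) IMPLIES (1 AND NOT 1))) -> 1
  row 14 [1110]: (1 OR ((0 XOR 1) IMPLIES (1 AND NOT 1))) -> 1
  row 15 [1111]: (1 OR ((1 XOR 1) IMPLIES (1 AND NOT 1))) -> 1
Full result column, 4 rows per line (P1,P2 fixed per line; P3,P4 runs 00..11 left to right):
  rows 0-3 [P1,P2=00]: 1010  = hex A
  rows 4-7 [P1,P2=01]: 0101  = hex 5
  rows 8-11 [P1,P2=10]: 1111  = hex F
  rows 12-15 [P1,P2=11]: 1111  = hex F
Output column (row 0 .. row 15) = 1010010111111111
Output column grouped in 4s = 1010 0101 1111 1111 = 0xA5FF
Convert to decimal digit by digit (value = value*16 + digit):
  A -> 10
  10*16 + 5 = 165
  165*16 + 15 (F) = 2655
  2655*16 + 15 (F) = 42495
Decimal = 42495

42495


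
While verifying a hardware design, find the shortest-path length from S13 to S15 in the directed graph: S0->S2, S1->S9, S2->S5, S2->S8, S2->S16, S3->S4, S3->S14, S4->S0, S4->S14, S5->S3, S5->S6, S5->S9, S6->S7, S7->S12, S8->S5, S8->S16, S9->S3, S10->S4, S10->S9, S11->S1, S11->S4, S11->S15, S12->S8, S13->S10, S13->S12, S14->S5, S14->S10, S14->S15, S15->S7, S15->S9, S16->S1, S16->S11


BFS layer-by-layer from S13:
  dist 0: {S13}
  dist 1: {S10, S12}
  dist 2: {S4, S8, S9}
  dist 3: {S0, S3, S5, S14, S16}
  dist 4: {S1, S2, S6, S11, S15}
  -> S15 reached at distance 4
Shortest path length = 4

4


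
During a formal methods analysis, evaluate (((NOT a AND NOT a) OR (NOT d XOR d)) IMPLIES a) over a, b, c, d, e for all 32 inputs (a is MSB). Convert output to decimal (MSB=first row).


Formula: (((NOT a AND NOT a) OR (NOT d XOR d)) IMPLIES a) over a, b, c, d, e (32 rows)
Evaluate each row (bits = a,b,c,d,e, MSB first):
  row 0 [00000]: (((NOT 0 AND NOT 0) OR (NOT 0 XOR 0)) IMPLIES 0) -> 0
  row 1 [00001]: (((NOT 0 AND NOT 0) OR (NOT 0 XOR 0)) IMPLIES 0) -> 0
  row 2 [00010]: (((NOT 0 AND NOT 0) OR (NOT 1 XOR 1)) IMPLIES 0) -> 0
  row 3 [00011]: (((NOT 0 AND NOT 0) OR (NOT 1 XOR 1)) IMPLIES 0) -> 0
  row 4 [00100]: (((NOT 0 AND NOT 0) OR (NOT 0 XOR 0)) IMPLIES 0) -> 0
  row 5 [00101]: (((NOT 0 AND NOT 0) OR (NOT 0 XOR 0)) IMPLIES 0) -> 0
  row 6 [00110]: (((NOT 0 AND NOT 0) OR (NOT 1 XOR 1)) IMPLIES 0) -> 0
  row 7 [00111]: (((NOT 0 AND NOT 0) OR (NOT 1 XOR 1)) IMPLIES 0) -> 0
  row 8 [01000]: (((NOT 0 AND NOT 0) OR (NOT 0 XOR 0)) IMPLIES 0) -> 0
  row 9 [01001]: (((NOT 0 AND NOT 0) OR (NOT 0 XOR 0)) IMPLIES 0) -> 0
  row 10 [01010]: (((NOT 0 AND NOT 0) OR (NOT 1 XOR 1)) IMPLIES 0) -> 0
  row 11 [01011]: (((NOT 0 AND NOT 0) OR (NOT 1 XOR 1)) IMPLIES 0) -> 0
  row 12 [01100]: (((NOT 0 AND NOT 0) OR (NOT 0 XOR 0)) IMPLIES 0) -> 0
  row 13 [01101]: (((NOT 0 AND NOT 0) OR (NOT 0 XOR 0)) IMPLIES 0) -> 0
  row 14 [01110]: (((NOT 0 AND NOT 0) OR (NOT 1 XOR 1)) IMPLIES 0) -> 0
  row 15 [01111]: (((NOT 0 AND NOT 0) OR (NOT 1 XOR 1)) IMPLIES 0) -> 0
  row 16 [10000]: (((NOT 1 AND NOT 1) OR (NOT 0 XOR 0)) IMPLIES 1) -> 1
  row 17 [10001]: (((NOT 1 AND NOT 1) OR (NOT 0 XOR 0)) IMPLIES 1) -> 1
  row 18 [10010]: (((NOT 1 AND NOT 1) OR (NOT 1 XOR 1)) IMPLIES 1) -> 1
  row 19 [10011]: (((NOT 1 AND NOT 1) OR (NOT 1 XOR 1)) IMPLIES 1) -> 1
  row 20 [10100]: (((NOT 1 AND NOT 1) OR (NOT 0 XOR 0)) IMPLIES 1) -> 1
  row 21 [10101]: (((NOT 1 AND NOT 1) OR (NOT 0 XOR 0)) IMPLIES 1) -> 1
  row 22 [10110]: (((NOT 1 AND NOT 1) OR (NOT 1 XOR 1)) IMPLIES 1) -> 1
  row 23 [10111]: (((NOT 1 AND NOT 1) OR (NOT 1 XOR 1)) IMPLIES 1) -> 1
  row 24 [11000]: (((NOT 1 AND NOT 1) OR (NOT 0 XOR 0)) IMPLIES 1) -> 1
  row 25 [11001]: (((NOT 1 AND NOT 1) OR (NOT 0 XOR 0)) IMPLIES 1) -> 1
  row 26 [11010]: (((NOT 1 AND NOT 1) OR (NOT 1 XOR 1)) IMPLIES 1) -> 1
  row 27 [11011]: (((NOT 1 AND NOT 1) OR (NOT 1 XOR 1)) IMPLIES 1) -> 1
  row 28 [11100]: (((NOT 1 AND NOT 1) OR (NOT 0 XOR 0)) IMPLIES 1) -> 1
  row 29 [11101]: (((NOT 1 AND NOT 1) OR (NOT 0 XOR 0)) IMPLIES 1) -> 1
  row 30 [11110]: (((NOT 1 AND NOT 1) OR (NOT 1 XOR 1)) IMPLIES 1) -> 1
  row 31 [11111]: (((NOT 1 AND NOT 1) OR (NOT 1 XOR 1)) IMPLIES 1) -> 1
Full result column, 4 rows per line (a,b,c fixed per line; d,e runs 00..11 left to right):
  rows 0-3 [a,b,c=000]: 0000  = hex 0
  rows 4-7 [a,b,c=001]: 0000  = hex 0
  rows 8-11 [a,b,c=010]: 0000  = hex 0
  rows 12-15 [a,b,c=011]: 0000  = hex 0
  rows 16-19 [a,b,c=100]: 1111  = hex F
  rows 20-23 [a,b,c=101]: 1111  = hex F
  rows 24-27 [a,b,c=110]: 1111  = hex F
  rows 28-31 [a,b,c=111]: 1111  = hex F
Output column (row 0 .. row 31) = 00000000000000001111111111111111
Output column grouped in 4s = 0000 0000 0000 0000 1111 1111 1111 1111 = 0x0000FFFF
Convert to decimal digit by digit (value = value*16 + digit):
  0 -> 0
  0*16 + 0 = 0
  0*16 + 0 = 0
  0*16 + 0 = 0
  0*16 + 15 (F) = 15
  15*16 + 15 (F) = 255
  255*16 + 15 (F) = 4095
  4095*16 + 15 (F) = 65535
Decimal = 65535

65535


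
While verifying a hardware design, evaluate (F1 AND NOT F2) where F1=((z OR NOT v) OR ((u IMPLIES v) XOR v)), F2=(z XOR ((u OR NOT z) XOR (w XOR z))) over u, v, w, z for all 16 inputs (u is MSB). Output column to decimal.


F1 = ((z OR NOT v) OR ((u IMPLIES v) XOR v))
F2 = (z XOR ((u OR NOT z) XOR (w XOR z)))
Counterexample to F1=>F2 is where F1=1 and F2=0.
Evaluate each row (bits = u,v,w,z, MSB first):
  row 0 [0000]: F1=1 F2=1 -> F1&~F2 -> 0
  row 1 [0001]: F1=1 F2=0 -> F1&~F2 -> 1
  row 2 [0010]: F1=1 F2=0 -> F1&~F2 -> 1
  row 3 [0011]: F1=1 F2=1 -> F1&~F2 -> 0
  row 4 [0100]: F1=0 F2=1 -> F1&~F2 -> 0
  row 5 [0101]: F1=1 F2=0 -> F1&~F2 -> 1
  row 6 [0110]: F1=0 F2=0 -> F1&~F2 -> 0
  row 7 [0111]: F1=1 F2=1 -> F1&~F2 -> 0
  row 8 [1000]: F1=1 F2=1 -> F1&~F2 -> 0
  row 9 [1001]: F1=1 F2=1 -> F1&~F2 -> 0
  row 10 [1010]: F1=1 F2=0 -> F1&~F2 -> 1
  row 11 [1011]: F1=1 F2=0 -> F1&~F2 -> 1
  row 12 [1100]: F1=0 F2=1 -> F1&~F2 -> 0
  row 13 [1101]: F1=1 F2=1 -> F1&~F2 -> 0
  row 14 [1110]: F1=0 F2=0 -> F1&~F2 -> 0
  row 15 [1111]: F1=1 F2=0 -> F1&~F2 -> 1
Full result column, 4 rows per line (u,v fixed per line; w,z runs 00..11 left to right):
  rows 0-3 [u,v=00]: 0110  = hex 6
  rows 4-7 [u,v=01]: 0100  = hex 4
  rows 8-11 [u,v=10]: 0011  = hex 3
  rows 12-15 [u,v=11]: 0001  = hex 1
Counterexample vector (row 0 .. row 15) = 0110010000110001
Output column grouped in 4s = 0110 0100 0011 0001 = 0x6431
Convert to decimal digit by digit (value = value*16 + digit):
  6 -> 6
  6*16 + 4 = 100
  100*16 + 3 = 1603
  1603*16 + 1 = 25649
Decimal = 25649

25649


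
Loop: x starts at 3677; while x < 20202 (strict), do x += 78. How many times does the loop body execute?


Step 1: x goes from 3677 toward 20202 by 78; the body runs while x<20202, so iterations = ceil((bound-start)/step)
Step 2: Distance=16525
Step 3: ceil(16525/78)=212

212


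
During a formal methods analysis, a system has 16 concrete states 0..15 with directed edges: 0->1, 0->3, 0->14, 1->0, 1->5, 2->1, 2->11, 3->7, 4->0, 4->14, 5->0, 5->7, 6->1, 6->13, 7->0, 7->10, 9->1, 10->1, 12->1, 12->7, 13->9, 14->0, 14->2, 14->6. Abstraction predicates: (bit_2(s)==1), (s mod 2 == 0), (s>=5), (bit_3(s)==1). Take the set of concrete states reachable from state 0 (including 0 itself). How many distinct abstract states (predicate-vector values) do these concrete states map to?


BFS from 0:
Concrete reachable: {0, 1, 2, 3, 5, 6, 7, 9, 10, 11, 13, 14}
Abstract via predicates (bit_2(s)==1), (s mod 2 == 0), (s>=5), (bit_3(s)==1):
  (0,0,0,0) <- {1, 3}
  (0,0,1,1) <- {9, 11}
  (0,1,0,0) <- {0, 2}
  (0,1,1,1) <- {10}
  (1,0,1,0) <- {5, 7}
  (1,0,1,1) <- {13}
  (1,1,1,0) <- {6}
  (1,1,1,1) <- {14}
Distinct abstract states = 8

8


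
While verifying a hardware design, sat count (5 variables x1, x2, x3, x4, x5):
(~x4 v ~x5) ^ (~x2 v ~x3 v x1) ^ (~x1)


CNF with 3 clauses over 5 vars (32 assignments).
An assignment satisfies CNF iff every clause has >=1 true literal.
Check each row (bits = x1,x2,x3,x4,x5; clause T/F shown):
  row 0 [00000]: clauses=TTT -> 1
  row 1 [00001]: clauses=TTT -> 1
  row 2 [00010]: clauses=TTT -> 1
  row 3 [00011]: clauses=FTT -> 0
  row 4 [00100]: clauses=TTT -> 1
  row 5 [00101]: clauses=TTT -> 1
  row 6 [00110]: clauses=TTT -> 1
  row 7 [00111]: clauses=FTT -> 0
  row 8 [01000]: clauses=TTT -> 1
  row 9 [01001]: clauses=TTT -> 1
  row 10 [01010]: clauses=TTT -> 1
  row 11 [01011]: clauses=FTT -> 0
  row 12 [01100]: clauses=TFT -> 0
  row 13 [01101]: clauses=TFT -> 0
  row 14 [01110]: clauses=TFT -> 0
  row 15 [01111]: clauses=FFT -> 0
  row 16 [10000]: clauses=TTF -> 0
  row 17 [10001]: clauses=TTF -> 0
  row 18 [10010]: clauses=TTF -> 0
  row 19 [10011]: clauses=FTF -> 0
  row 20 [10100]: clauses=TTF -> 0
  row 21 [10101]: clauses=TTF -> 0
  row 22 [10110]: clauses=TTF -> 0
  row 23 [10111]: clauses=FTF -> 0
  row 24 [11000]: clauses=TTF -> 0
  row 25 [11001]: clauses=TTF -> 0
  row 26 [11010]: clauses=TTF -> 0
  row 27 [11011]: clauses=FTF -> 0
  row 28 [11100]: clauses=TTF -> 0
  row 29 [11101]: clauses=TTF -> 0
  row 30 [11110]: clauses=TTF -> 0
  row 31 [11111]: clauses=FTF -> 0
Full result column, 8 rows per line (x1,x2 fixed per line; x3,x4,x5 runs 000..111 left to right):
  rows 0-7 [x1,x2=00]: 11101110  (ones: 6)
  rows 8-15 [x1,x2=01]: 11100000  (ones: 3)
  rows 16-23 [x1,x2=10]: 00000000  (ones: 0)
  rows 24-31 [x1,x2=11]: 00000000  (ones: 0)
Satisfying assignments = 6+3+0+0 = 9

9


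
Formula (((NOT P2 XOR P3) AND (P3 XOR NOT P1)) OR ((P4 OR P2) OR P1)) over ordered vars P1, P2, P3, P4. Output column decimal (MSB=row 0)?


Formula: (((NOT P2 XOR P3) AND (P3 XOR NOT P1)) OR ((P4 OR P2) OR P1)) over P1, P2, P3, P4 (16 rows)
Evaluate each row (bits = P1,P2,P3,P4, MSB first):
  row 0 [0000]: (((NOT 0 XOR 0) AND (0 XOR NOT 0)) OR ((0 OR 0) OR 0)) -> 1
  row 1 [0001]: (((NOT 0 XOR 0) AND (0 XOR NOT 0)) OR ((1 OR 0) OR 0)) -> 1
  row 2 [0010]: (((NOT 0 XOR 1) AND (1 XOR NOT 0)) OR ((0 OR 0) OR 0)) -> 0
  row 3 [0011]: (((NOT 0 XOR 1) AND (1 XOR NOT 0)) OR ((1 OR 0) OR 0)) -> 1
  row 4 [0100]: (((NOT 1 XOR 0) AND (0 XOR NOT 0)) OR ((0 OR 1) OR 0)) -> 1
  row 5 [0101]: (((NOT 1 XOR 0) AND (0 XOR NOT 0)) OR ((1 OR 1) OR 0)) -> 1
  row 6 [0110]: (((NOT 1 XOR 1) AND (1 XOR NOT 0)) OR ((0 OR 1) OR 0)) -> 1
  row 7 [0111]: (((NOT 1 XOR 1) AND (1 XOR NOT 0)) OR ((1 OR 1) OR 0)) -> 1
  row 8 [1000]: (((NOT 0 XOR 0) AND (0 XOR NOT 1)) OR ((0 OR 0) OR 1)) -> 1
  row 9 [1001]: (((NOT 0 XOR 0) AND (0 XOR NOT 1)) OR ((1 OR 0) OR 1)) -> 1
  row 10 [1010]: (((NOT 0 XOR 1) AND (1 XOR NOT 1)) OR ((0 OR 0) OR 1)) -> 1
  row 11 [1011]: (((NOT 0 XOR 1) AND (1 XOR NOT 1)) OR ((1 OR 0) OR 1)) -> 1
  row 12 [1100]: (((NOT 1 XOR 0) AND (0 XOR NOT 1)) OR ((0 OR 1) OR 1)) -> 1
  row 13 [1101]: (((NOT 1 XOR 0) AND (0 XOR NOT 1)) OR ((1 OR 1) OR 1)) -> 1
  row 14 [1110]: (((NOT 1 XOR 1) AND (1 XOR NOT 1)) OR ((0 OR 1) OR 1)) -> 1
  row 15 [1111]: (((NOT 1 XOR 1) AND (1 XOR NOT 1)) OR ((1 OR 1) OR 1)) -> 1
Full result column, 4 rows per line (P1,P2 fixed per line; P3,P4 runs 00..11 left to right):
  rows 0-3 [P1,P2=00]: 1101  = hex D
  rows 4-7 [P1,P2=01]: 1111  = hex F
  rows 8-11 [P1,P2=10]: 1111  = hex F
  rows 12-15 [P1,P2=11]: 1111  = hex F
Output column (row 0 .. row 15) = 1101111111111111
Output column grouped in 4s = 1101 1111 1111 1111 = 0xDFFF
Convert to decimal digit by digit (value = value*16 + digit):
  D -> 13
  13*16 + 15 (F) = 223
  223*16 + 15 (F) = 3583
  3583*16 + 15 (F) = 57343
Decimal = 57343

57343


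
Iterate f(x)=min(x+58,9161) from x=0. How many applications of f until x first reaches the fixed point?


Step 1: x=0, cap=9161, increment=58
Step 2: x grows by 58 each step until capped at 9161; fixed point is x=9161
Step 3: iterations = ceil(9161/58) = 158

158


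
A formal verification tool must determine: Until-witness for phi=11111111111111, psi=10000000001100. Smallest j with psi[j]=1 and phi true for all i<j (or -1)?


(phi U psi) at 0: need smallest j with psi[j]=1 and phi[i]=1 for all i in [0,j).
Scan from step 0:
  step 0: psi=1 and phi held for [0,0) -> witness found
Witness step = 0

0


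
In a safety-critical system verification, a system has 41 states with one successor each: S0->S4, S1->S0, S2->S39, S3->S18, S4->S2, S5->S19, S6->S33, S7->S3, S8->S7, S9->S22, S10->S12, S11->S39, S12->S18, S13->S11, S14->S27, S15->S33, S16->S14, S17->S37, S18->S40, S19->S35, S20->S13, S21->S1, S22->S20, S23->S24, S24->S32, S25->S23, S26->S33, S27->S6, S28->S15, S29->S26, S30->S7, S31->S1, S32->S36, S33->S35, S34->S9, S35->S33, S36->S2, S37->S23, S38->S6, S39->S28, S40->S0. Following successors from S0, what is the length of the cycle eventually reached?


Trace from S0 until a state repeats:
  S0 -> S4 -> S2 -> S39 -> S28 -> S15 -> S33 -> S35 -> S33
S33 first seen at step 6, revisited at step 8.
Cycle length = 8 - 6 = 2

2


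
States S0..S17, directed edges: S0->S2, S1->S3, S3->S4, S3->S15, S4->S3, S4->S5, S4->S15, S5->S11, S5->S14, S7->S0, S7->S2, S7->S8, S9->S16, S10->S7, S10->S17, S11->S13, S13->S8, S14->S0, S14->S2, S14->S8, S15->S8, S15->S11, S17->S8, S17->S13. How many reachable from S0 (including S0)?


BFS from S0:
  layer 0: {S0}
  layer 1: {S2}
Reachable set: {S0, S2}
Count = 2

2


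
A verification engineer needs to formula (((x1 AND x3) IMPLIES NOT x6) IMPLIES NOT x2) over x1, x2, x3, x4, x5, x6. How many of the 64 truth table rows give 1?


Formula: (((x1 AND x3) IMPLIES NOT x6) IMPLIES NOT x2) over 6 vars (64 rows)
Evaluate each row (x1, x2, x3, x4, x5, x6 as bits, MSB first):
  row 0 [000000]: (((0 AND 0) IMPLIES NOT 0) IMPLIES NOT 0) -> 1
  row 1 [000001]: (((0 AND 0) IMPLIES NOT 1) IMPLIES NOT 0) -> 1
  row 2 [000010]: (((0 AND 0) IMPLIES NOT 0) IMPLIES NOT 0) -> 1
  row 3 [000011]: (((0 AND 0) IMPLIES NOT 1) IMPLIES NOT 0) -> 1
  row 4 [000100]: (((0 AND 0) IMPLIES NOT 0) IMPLIES NOT 0) -> 1
  (every remaining row is evaluated the same way; all 64 results are listed next)
Full result column, 8 rows per line (x1,x2,x3 fixed per line; x4,x5,x6 runs 000..111 left to right):
  rows 0-7 [x1,x2,x3=000]: 11111111  (ones: 8)
  rows 8-15 [x1,x2,x3=001]: 11111111  (ones: 8)
  rows 16-23 [x1,x2,x3=010]: 00000000  (ones: 0)
  rows 24-31 [x1,x2,x3=011]: 00000000  (ones: 0)
  rows 32-39 [x1,x2,x3=100]: 11111111  (ones: 8)
  rows 40-47 [x1,x2,x3=101]: 11111111  (ones: 8)
  rows 48-55 [x1,x2,x3=110]: 00000000  (ones: 0)
  rows 56-63 [x1,x2,x3=111]: 01010101  (ones: 4)
Count of 1-rows = 8+8+0+0+8+8+0+4 = 36

36


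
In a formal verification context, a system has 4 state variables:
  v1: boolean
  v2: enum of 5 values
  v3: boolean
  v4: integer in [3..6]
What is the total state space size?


State space = product of domain sizes of all variables.
Domain sizes:
  v1 (boolean): 2
  v2 (enum of 5 values): 5
  v3 (boolean): 2
  v4 (integer in [3..6]): 4
Product = 2 * 5 * 2 * 4 = 80

80


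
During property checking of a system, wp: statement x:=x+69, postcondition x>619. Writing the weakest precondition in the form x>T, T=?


Formula: wp(x:=E, P) = P[E/x] (substitute E for x in postcondition)
Step 1: Postcondition: x>619
Step 2: Substitute x+69 for x: x+69>619
Step 3: Solve for x: x > 619-69 = 550

550


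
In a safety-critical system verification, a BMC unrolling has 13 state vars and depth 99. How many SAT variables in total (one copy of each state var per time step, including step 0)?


BMC unrolls to depth k, creating one copy of each state var for steps 0..k.
Step count = 99 + 1 = 100 (steps 0 through 99)
Vars per step = 13
Total = 13 * 100 = 1300

1300


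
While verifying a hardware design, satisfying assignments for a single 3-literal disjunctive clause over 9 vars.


Step 1: Total=2^9=512
Step 2: Unsat when all 3 false: 2^6=64
Step 3: Sat=512-64=448

448


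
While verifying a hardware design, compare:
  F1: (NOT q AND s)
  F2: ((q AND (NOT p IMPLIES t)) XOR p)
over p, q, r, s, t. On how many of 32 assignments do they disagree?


F1 = (NOT q AND s)
F2 = ((q AND (NOT p IMPLIES t)) XOR p)
Evaluate both on each of 32 rows (bits = p,q,r,s,t):
  row 0 [00000]: F1=0 F2=0 -> 0
  row 1 [00001]: F1=0 F2=0 -> 0
  row 2 [00010]: F1=1 F2=0 (differ) -> 1
  row 3 [00011]: F1=1 F2=0 (differ) -> 1
  row 4 [00100]: F1=0 F2=0 -> 0
  row 5 [00101]: F1=0 F2=0 -> 0
  row 6 [00110]: F1=1 F2=0 (differ) -> 1
  row 7 [00111]: F1=1 F2=0 (differ) -> 1
  row 8 [01000]: F1=0 F2=0 -> 0
  row 9 [01001]: F1=0 F2=1 (differ) -> 1
  row 10 [01010]: F1=0 F2=0 -> 0
  row 11 [01011]: F1=0 F2=1 (differ) -> 1
  row 12 [01100]: F1=0 F2=0 -> 0
  row 13 [01101]: F1=0 F2=1 (differ) -> 1
  row 14 [01110]: F1=0 F2=0 -> 0
  row 15 [01111]: F1=0 F2=1 (differ) -> 1
  row 16 [10000]: F1=0 F2=1 (differ) -> 1
  row 17 [10001]: F1=0 F2=1 (differ) -> 1
  row 18 [10010]: F1=1 F2=1 -> 0
  row 19 [10011]: F1=1 F2=1 -> 0
  row 20 [10100]: F1=0 F2=1 (differ) -> 1
  row 21 [10101]: F1=0 F2=1 (differ) -> 1
  row 22 [10110]: F1=1 F2=1 -> 0
  row 23 [10111]: F1=1 F2=1 -> 0
  row 24 [11000]: F1=0 F2=0 -> 0
  row 25 [11001]: F1=0 F2=0 -> 0
  row 26 [11010]: F1=0 F2=0 -> 0
  row 27 [11011]: F1=0 F2=0 -> 0
  row 28 [11100]: F1=0 F2=0 -> 0
  row 29 [11101]: F1=0 F2=0 -> 0
  row 30 [11110]: F1=0 F2=0 -> 0
  row 31 [11111]: F1=0 F2=0 -> 0
Full result column, 8 rows per line (p,q fixed per line; r,s,t runs 000..111 left to right):
  rows 0-7 [p,q=00]: 00110011  (ones: 4)
  rows 8-15 [p,q=01]: 01010101  (ones: 4)
  rows 16-23 [p,q=10]: 11001100  (ones: 4)
  rows 24-31 [p,q=11]: 00000000  (ones: 0)
Disagreements = 4+4+4+0 = 12

12


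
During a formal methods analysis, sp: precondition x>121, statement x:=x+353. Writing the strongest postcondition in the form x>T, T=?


Formula: sp(P, x:=E) = exists old_x. (x = E[old_x/x]) AND P[old_x/x] (old_x is the value of x before the assignment; eliminate old_x by solving x = E[old_x/x] for old_x)
Step 1: Precondition P: x>121, i.e. old_x > 121
Step 2: Assignment gives x = old_x + 353, so old_x = x - 353
Step 3: Substitute into P: x - 353 > 121
Step 4: Simplify: x > 121+353 = 474

474


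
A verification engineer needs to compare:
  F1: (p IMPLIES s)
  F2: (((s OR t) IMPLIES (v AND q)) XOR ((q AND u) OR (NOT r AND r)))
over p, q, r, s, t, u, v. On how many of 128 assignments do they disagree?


F1 = (p IMPLIES s)
F2 = (((s OR t) IMPLIES (v AND q)) XOR ((q AND u) OR (NOT r AND r)))
Evaluate both on each of 128 rows (bits = p,q,r,s,t,u,v):
  row 0 [0000000]: F1=1 F2=1 -> 0
  row 1 [0000001]: F1=1 F2=1 -> 0
  row 2 [0000010]: F1=1 F2=1 -> 0
  row 3 [0000011]: F1=1 F2=1 -> 0
  row 4 [0000100]: F1=1 F2=0 (differ) -> 1
  (every remaining row is evaluated the same way; all 128 results are listed next)
Full result column, 8 rows per line (p,q,r,s fixed per line; t,u,v runs 000..111 left to right):
  rows 0-7 [p,q,r,s=0000]: 00001111  (ones: 4)
  rows 8-15 [p,q,r,s=0001]: 11111111  (ones: 8)
  rows 16-23 [p,q,r,s=0010]: 00001111  (ones: 4)
  rows 24-31 [p,q,r,s=0011]: 11111111  (ones: 8)
  rows 32-39 [p,q,r,s=0100]: 00111001  (ones: 4)
  rows 40-47 [p,q,r,s=0101]: 10011001  (ones: 4)
  rows 48-55 [p,q,r,s=0110]: 00111001  (ones: 4)
  rows 56-63 [p,q,r,s=0111]: 10011001  (ones: 4)
  rows 64-71 [p,q,r,s=1000]: 11110000  (ones: 4)
  rows 72-79 [p,q,r,s=1001]: 11111111  (ones: 8)
  rows 80-87 [p,q,r,s=1010]: 11110000  (ones: 4)
  rows 88-95 [p,q,r,s=1011]: 11111111  (ones: 8)
  rows 96-103 [p,q,r,s=1100]: 11000110  (ones: 4)
  rows 104-111 [p,q,r,s=1101]: 10011001  (ones: 4)
  rows 112-119 [p,q,r,s=1110]: 11000110  (ones: 4)
  rows 120-127 [p,q,r,s=1111]: 10011001  (ones: 4)
Disagreements = 4+8+4+8+4+4+4+4+4+8+4+8+4+4+4+4 = 80

80


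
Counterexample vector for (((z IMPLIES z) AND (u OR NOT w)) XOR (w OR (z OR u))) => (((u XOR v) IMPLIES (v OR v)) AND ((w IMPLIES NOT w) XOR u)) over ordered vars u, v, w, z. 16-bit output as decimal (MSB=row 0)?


F1 = (((z IMPLIES z) AND (u OR NOT w)) XOR (w OR (z OR u)))
F2 = (((u XOR v) IMPLIES (v OR v)) AND ((w IMPLIES NOT w) XOR u))
Counterexample to F1=>F2 is where F1=1 and F2=0.
Evaluate each row (bits = u,v,w,z, MSB first):
  row 0 [0000]: F1=1 F2=1 -> F1&~F2 -> 0
  row 1 [0001]: F1=0 F2=1 -> F1&~F2 -> 0
  row 2 [0010]: F1=1 F2=0 -> F1&~F2 -> 1
  row 3 [0011]: F1=1 F2=0 -> F1&~F2 -> 1
  row 4 [0100]: F1=1 F2=1 -> F1&~F2 -> 0
  row 5 [0101]: F1=0 F2=1 -> F1&~F2 -> 0
  row 6 [0110]: F1=1 F2=0 -> F1&~F2 -> 1
  row 7 [0111]: F1=1 F2=0 -> F1&~F2 -> 1
  row 8 [1000]: F1=0 F2=0 -> F1&~F2 -> 0
  row 9 [1001]: F1=0 F2=0 -> F1&~F2 -> 0
  row 10 [1010]: F1=0 F2=0 -> F1&~F2 -> 0
  row 11 [1011]: F1=0 F2=0 -> F1&~F2 -> 0
  row 12 [1100]: F1=0 F2=0 -> F1&~F2 -> 0
  row 13 [1101]: F1=0 F2=0 -> F1&~F2 -> 0
  row 14 [1110]: F1=0 F2=1 -> F1&~F2 -> 0
  row 15 [1111]: F1=0 F2=1 -> F1&~F2 -> 0
Full result column, 4 rows per line (u,v fixed per line; w,z runs 00..11 left to right):
  rows 0-3 [u,v=00]: 0011  = hex 3
  rows 4-7 [u,v=01]: 0011  = hex 3
  rows 8-11 [u,v=10]: 0000  = hex 0
  rows 12-15 [u,v=11]: 0000  = hex 0
Counterexample vector (row 0 .. row 15) = 0011001100000000
Output column grouped in 4s = 0011 0011 0000 0000 = 0x3300
Convert to decimal digit by digit (value = value*16 + digit):
  3 -> 3
  3*16 + 3 = 51
  51*16 + 0 = 816
  816*16 + 0 = 13056
Decimal = 13056

13056


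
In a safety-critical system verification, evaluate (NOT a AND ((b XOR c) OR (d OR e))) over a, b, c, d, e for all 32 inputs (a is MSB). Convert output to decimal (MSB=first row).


Formula: (NOT a AND ((b XOR c) OR (d OR e))) over a, b, c, d, e (32 rows)
Evaluate each row (bits = a,b,c,d,e, MSB first):
  row 0 [00000]: (NOT 0 AND ((0 XOR 0) OR (0 OR 0))) -> 0
  row 1 [00001]: (NOT 0 AND ((0 XOR 0) OR (0 OR 1))) -> 1
  row 2 [00010]: (NOT 0 AND ((0 XOR 0) OR (1 OR 0))) -> 1
  row 3 [00011]: (NOT 0 AND ((0 XOR 0) OR (1 OR 1))) -> 1
  row 4 [00100]: (NOT 0 AND ((0 XOR 1) OR (0 OR 0))) -> 1
  row 5 [00101]: (NOT 0 AND ((0 XOR 1) OR (0 OR 1))) -> 1
  row 6 [00110]: (NOT 0 AND ((0 XOR 1) OR (1 OR 0))) -> 1
  row 7 [00111]: (NOT 0 AND ((0 XOR 1) OR (1 OR 1))) -> 1
  row 8 [01000]: (NOT 0 AND ((1 XOR 0) OR (0 OR 0))) -> 1
  row 9 [01001]: (NOT 0 AND ((1 XOR 0) OR (0 OR 1))) -> 1
  row 10 [01010]: (NOT 0 AND ((1 XOR 0) OR (1 OR 0))) -> 1
  row 11 [01011]: (NOT 0 AND ((1 XOR 0) OR (1 OR 1))) -> 1
  row 12 [01100]: (NOT 0 AND ((1 XOR 1) OR (0 OR 0))) -> 0
  row 13 [01101]: (NOT 0 AND ((1 XOR 1) OR (0 OR 1))) -> 1
  row 14 [01110]: (NOT 0 AND ((1 XOR 1) OR (1 OR 0))) -> 1
  row 15 [01111]: (NOT 0 AND ((1 XOR 1) OR (1 OR 1))) -> 1
  row 16 [10000]: (NOT 1 AND ((0 XOR 0) OR (0 OR 0))) -> 0
  row 17 [10001]: (NOT 1 AND ((0 XOR 0) OR (0 OR 1))) -> 0
  row 18 [10010]: (NOT 1 AND ((0 XOR 0) OR (1 OR 0))) -> 0
  row 19 [10011]: (NOT 1 AND ((0 XOR 0) OR (1 OR 1))) -> 0
  row 20 [10100]: (NOT 1 AND ((0 XOR 1) OR (0 OR 0))) -> 0
  row 21 [10101]: (NOT 1 AND ((0 XOR 1) OR (0 OR 1))) -> 0
  row 22 [10110]: (NOT 1 AND ((0 XOR 1) OR (1 OR 0))) -> 0
  row 23 [10111]: (NOT 1 AND ((0 XOR 1) OR (1 OR 1))) -> 0
  row 24 [11000]: (NOT 1 AND ((1 XOR 0) OR (0 OR 0))) -> 0
  row 25 [11001]: (NOT 1 AND ((1 XOR 0) OR (0 OR 1))) -> 0
  row 26 [11010]: (NOT 1 AND ((1 XOR 0) OR (1 OR 0))) -> 0
  row 27 [11011]: (NOT 1 AND ((1 XOR 0) OR (1 OR 1))) -> 0
  row 28 [11100]: (NOT 1 AND ((1 XOR 1) OR (0 OR 0))) -> 0
  row 29 [11101]: (NOT 1 AND ((1 XOR 1) OR (0 OR 1))) -> 0
  row 30 [11110]: (NOT 1 AND ((1 XOR 1) OR (1 OR 0))) -> 0
  row 31 [11111]: (NOT 1 AND ((1 XOR 1) OR (1 OR 1))) -> 0
Full result column, 4 rows per line (a,b,c fixed per line; d,e runs 00..11 left to right):
  rows 0-3 [a,b,c=000]: 0111  = hex 7
  rows 4-7 [a,b,c=001]: 1111  = hex F
  rows 8-11 [a,b,c=010]: 1111  = hex F
  rows 12-15 [a,b,c=011]: 0111  = hex 7
  rows 16-19 [a,b,c=100]: 0000  = hex 0
  rows 20-23 [a,b,c=101]: 0000  = hex 0
  rows 24-27 [a,b,c=110]: 0000  = hex 0
  rows 28-31 [a,b,c=111]: 0000  = hex 0
Output column (row 0 .. row 31) = 01111111111101110000000000000000
Output column grouped in 4s = 0111 1111 1111 0111 0000 0000 0000 0000 = 0x7FF70000
Convert to decimal digit by digit (value = value*16 + digit):
  7 -> 7
  7*16 + 15 (F) = 127
  127*16 + 15 (F) = 2047
  2047*16 + 7 = 32759
  32759*16 + 0 = 524144
  524144*16 + 0 = 8386304
  8386304*16 + 0 = 134180864
  134180864*16 + 0 = 2146893824
Decimal = 2146893824

2146893824


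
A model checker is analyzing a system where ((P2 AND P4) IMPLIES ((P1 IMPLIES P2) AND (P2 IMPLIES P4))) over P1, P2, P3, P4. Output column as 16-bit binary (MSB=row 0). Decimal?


Formula: ((P2 AND P4) IMPLIES ((P1 IMPLIES P2) AND (P2 IMPLIES P4))) over P1, P2, P3, P4 (16 rows)
Evaluate each row (bits = P1,P2,P3,P4, MSB first):
  row 0 [0000]: ((0 AND 0) IMPLIES ((0 IMPLIES 0) AND (0 IMPLIES 0))) -> 1
  row 1 [0001]: ((0 AND 1) IMPLIES ((0 IMPLIES 0) AND (0 IMPLIES 1))) -> 1
  row 2 [0010]: ((0 AND 0) IMPLIES ((0 IMPLIES 0) AND (0 IMPLIES 0))) -> 1
  row 3 [0011]: ((0 AND 1) IMPLIES ((0 IMPLIES 0) AND (0 IMPLIES 1))) -> 1
  row 4 [0100]: ((1 AND 0) IMPLIES ((0 IMPLIES 1) AND (1 IMPLIES 0))) -> 1
  row 5 [0101]: ((1 AND 1) IMPLIES ((0 IMPLIES 1) AND (1 IMPLIES 1))) -> 1
  row 6 [0110]: ((1 AND 0) IMPLIES ((0 IMPLIES 1) AND (1 IMPLIES 0))) -> 1
  row 7 [0111]: ((1 AND 1) IMPLIES ((0 IMPLIES 1) AND (1 IMPLIES 1))) -> 1
  row 8 [1000]: ((0 AND 0) IMPLIES ((1 IMPLIES 0) AND (0 IMPLIES 0))) -> 1
  row 9 [1001]: ((0 AND 1) IMPLIES ((1 IMPLIES 0) AND (0 IMPLIES 1))) -> 1
  row 10 [1010]: ((0 AND 0) IMPLIES ((1 IMPLIES 0) AND (0 IMPLIES 0))) -> 1
  row 11 [1011]: ((0 AND 1) IMPLIES ((1 IMPLIES 0) AND (0 IMPLIES 1))) -> 1
  row 12 [1100]: ((1 AND 0) IMPLIES ((1 IMPLIES 1) AND (1 IMPLIES 0))) -> 1
  row 13 [1101]: ((1 AND 1) IMPLIES ((1 IMPLIES 1) AND (1 IMPLIES 1))) -> 1
  row 14 [1110]: ((1 AND 0) IMPLIES ((1 IMPLIES 1) AND (1 IMPLIES 0))) -> 1
  row 15 [1111]: ((1 AND 1) IMPLIES ((1 IMPLIES 1) AND (1 IMPLIES 1))) -> 1
Full result column, 4 rows per line (P1,P2 fixed per line; P3,P4 runs 00..11 left to right):
  rows 0-3 [P1,P2=00]: 1111  = hex F
  rows 4-7 [P1,P2=01]: 1111  = hex F
  rows 8-11 [P1,P2=10]: 1111  = hex F
  rows 12-15 [P1,P2=11]: 1111  = hex F
Output column (row 0 .. row 15) = 1111111111111111
Output column grouped in 4s = 1111 1111 1111 1111 = 0xFFFF
Convert to decimal digit by digit (value = value*16 + digit):
  F -> 15
  15*16 + 15 (F) = 255
  255*16 + 15 (F) = 4095
  4095*16 + 15 (F) = 65535
Decimal = 65535

65535
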